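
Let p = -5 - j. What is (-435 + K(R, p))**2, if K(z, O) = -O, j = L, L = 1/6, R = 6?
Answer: 6651241/36 ≈ 1.8476e+5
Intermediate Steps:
L = 1/6 ≈ 0.16667
j = 1/6 ≈ 0.16667
p = -31/6 (p = -5 - 1*1/6 = -5 - 1/6 = -31/6 ≈ -5.1667)
(-435 + K(R, p))**2 = (-435 - 1*(-31/6))**2 = (-435 + 31/6)**2 = (-2579/6)**2 = 6651241/36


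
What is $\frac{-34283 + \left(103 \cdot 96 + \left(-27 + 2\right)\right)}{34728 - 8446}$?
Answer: $- \frac{12210}{13141} \approx -0.92915$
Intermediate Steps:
$\frac{-34283 + \left(103 \cdot 96 + \left(-27 + 2\right)\right)}{34728 - 8446} = \frac{-34283 + \left(9888 - 25\right)}{26282} = \left(-34283 + 9863\right) \frac{1}{26282} = \left(-24420\right) \frac{1}{26282} = - \frac{12210}{13141}$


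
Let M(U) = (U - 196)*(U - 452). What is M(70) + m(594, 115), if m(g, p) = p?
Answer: 48247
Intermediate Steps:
M(U) = (-452 + U)*(-196 + U) (M(U) = (-196 + U)*(-452 + U) = (-452 + U)*(-196 + U))
M(70) + m(594, 115) = (88592 + 70² - 648*70) + 115 = (88592 + 4900 - 45360) + 115 = 48132 + 115 = 48247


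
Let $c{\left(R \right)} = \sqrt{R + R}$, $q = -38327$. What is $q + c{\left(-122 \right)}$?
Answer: $-38327 + 2 i \sqrt{61} \approx -38327.0 + 15.62 i$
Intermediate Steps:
$c{\left(R \right)} = \sqrt{2} \sqrt{R}$ ($c{\left(R \right)} = \sqrt{2 R} = \sqrt{2} \sqrt{R}$)
$q + c{\left(-122 \right)} = -38327 + \sqrt{2} \sqrt{-122} = -38327 + \sqrt{2} i \sqrt{122} = -38327 + 2 i \sqrt{61}$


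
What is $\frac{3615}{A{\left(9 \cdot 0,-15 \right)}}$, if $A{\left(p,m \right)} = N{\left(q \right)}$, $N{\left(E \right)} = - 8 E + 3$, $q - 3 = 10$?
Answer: $- \frac{3615}{101} \approx -35.792$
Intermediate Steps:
$q = 13$ ($q = 3 + 10 = 13$)
$N{\left(E \right)} = 3 - 8 E$
$A{\left(p,m \right)} = -101$ ($A{\left(p,m \right)} = 3 - 104 = -101$)
$\frac{3615}{A{\left(9 \cdot 0,-15 \right)}} = \frac{3615}{-101} = 3615 \left(- \frac{1}{101}\right) = - \frac{3615}{101}$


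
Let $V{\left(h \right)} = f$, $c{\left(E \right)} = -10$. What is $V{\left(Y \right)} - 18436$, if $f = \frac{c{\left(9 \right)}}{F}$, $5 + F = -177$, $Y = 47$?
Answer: $- \frac{1677671}{91} \approx -18436.0$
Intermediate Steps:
$F = -182$ ($F = -5 - 177 = -182$)
$f = \frac{5}{91}$ ($f = - \frac{10}{-182} = \left(-10\right) \left(- \frac{1}{182}\right) = \frac{5}{91} \approx 0.054945$)
$V{\left(h \right)} = \frac{5}{91}$
$V{\left(Y \right)} - 18436 = \frac{5}{91} - 18436 = - \frac{1677671}{91}$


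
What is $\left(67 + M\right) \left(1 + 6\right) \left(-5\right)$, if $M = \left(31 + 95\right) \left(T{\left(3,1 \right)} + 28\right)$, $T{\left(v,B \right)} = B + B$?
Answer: $-134645$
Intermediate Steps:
$T{\left(v,B \right)} = 2 B$
$M = 3780$ ($M = \left(31 + 95\right) \left(2 \cdot 1 + 28\right) = 126 \left(2 + 28\right) = 126 \cdot 30 = 3780$)
$\left(67 + M\right) \left(1 + 6\right) \left(-5\right) = \left(67 + 3780\right) \left(1 + 6\right) \left(-5\right) = 3847 \cdot 7 \left(-5\right) = 3847 \left(-35\right) = -134645$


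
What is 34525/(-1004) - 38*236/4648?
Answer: -21184509/583324 ≈ -36.317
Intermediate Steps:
34525/(-1004) - 38*236/4648 = 34525*(-1/1004) - 8968*1/4648 = -34525/1004 - 1121/581 = -21184509/583324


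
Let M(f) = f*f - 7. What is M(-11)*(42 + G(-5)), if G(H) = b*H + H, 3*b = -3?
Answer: 4788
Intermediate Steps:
b = -1 (b = (⅓)*(-3) = -1)
G(H) = 0 (G(H) = -H + H = 0)
M(f) = -7 + f² (M(f) = f² - 7 = -7 + f²)
M(-11)*(42 + G(-5)) = (-7 + (-11)²)*(42 + 0) = (-7 + 121)*42 = 114*42 = 4788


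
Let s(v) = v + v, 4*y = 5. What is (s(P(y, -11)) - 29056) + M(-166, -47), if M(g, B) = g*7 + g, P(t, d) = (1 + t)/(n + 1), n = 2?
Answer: -60765/2 ≈ -30383.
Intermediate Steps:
y = 5/4 (y = (¼)*5 = 5/4 ≈ 1.2500)
P(t, d) = ⅓ + t/3 (P(t, d) = (1 + t)/(2 + 1) = (1 + t)/3 = (1 + t)*(⅓) = ⅓ + t/3)
M(g, B) = 8*g (M(g, B) = 7*g + g = 8*g)
s(v) = 2*v
(s(P(y, -11)) - 29056) + M(-166, -47) = (2*(⅓ + (⅓)*(5/4)) - 29056) + 8*(-166) = (2*(⅓ + 5/12) - 29056) - 1328 = (2*(¾) - 29056) - 1328 = (3/2 - 29056) - 1328 = -58109/2 - 1328 = -60765/2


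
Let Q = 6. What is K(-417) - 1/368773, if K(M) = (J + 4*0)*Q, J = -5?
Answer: -11063191/368773 ≈ -30.000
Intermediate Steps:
K(M) = -30 (K(M) = (-5 + 4*0)*6 = (-5 + 0)*6 = -5*6 = -30)
K(-417) - 1/368773 = -30 - 1/368773 = -11063191/368773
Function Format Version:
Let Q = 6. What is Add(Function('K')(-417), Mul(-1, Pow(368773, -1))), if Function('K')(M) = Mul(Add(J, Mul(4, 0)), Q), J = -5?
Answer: Rational(-11063191, 368773) ≈ -30.000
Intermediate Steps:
Function('K')(M) = -30 (Function('K')(M) = Mul(Add(-5, Mul(4, 0)), 6) = Mul(Add(-5, 0), 6) = Mul(-5, 6) = -30)
Add(Function('K')(-417), Mul(-1, Pow(368773, -1))) = Add(-30, Mul(-1, Pow(368773, -1))) = Add(-30, Mul(-1, Rational(1, 368773))) = Add(-30, Rational(-1, 368773)) = Rational(-11063191, 368773)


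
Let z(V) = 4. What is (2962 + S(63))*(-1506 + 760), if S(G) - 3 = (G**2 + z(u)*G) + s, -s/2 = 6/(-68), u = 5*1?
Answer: -91135090/17 ≈ -5.3609e+6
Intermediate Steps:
u = 5
s = 3/17 (s = -12/(-68) = -12*(-1)/68 = -2*(-3/34) = 3/17 ≈ 0.17647)
S(G) = 54/17 + G**2 + 4*G (S(G) = 3 + ((G**2 + 4*G) + 3/17) = 3 + (3/17 + G**2 + 4*G) = 54/17 + G**2 + 4*G)
(2962 + S(63))*(-1506 + 760) = (2962 + (54/17 + 63**2 + 4*63))*(-1506 + 760) = (2962 + (54/17 + 3969 + 252))*(-746) = (2962 + 71811/17)*(-746) = (122165/17)*(-746) = -91135090/17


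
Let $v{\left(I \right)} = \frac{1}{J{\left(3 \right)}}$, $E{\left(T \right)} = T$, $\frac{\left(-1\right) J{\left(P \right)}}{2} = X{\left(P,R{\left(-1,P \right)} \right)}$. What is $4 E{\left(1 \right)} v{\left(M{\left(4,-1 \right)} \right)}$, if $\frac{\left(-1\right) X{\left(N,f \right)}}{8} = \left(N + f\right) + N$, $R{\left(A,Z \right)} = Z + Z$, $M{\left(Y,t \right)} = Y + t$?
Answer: $\frac{1}{48} \approx 0.020833$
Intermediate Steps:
$R{\left(A,Z \right)} = 2 Z$
$X{\left(N,f \right)} = - 16 N - 8 f$ ($X{\left(N,f \right)} = - 8 \left(\left(N + f\right) + N\right) = - 8 \left(f + 2 N\right) = - 16 N - 8 f$)
$J{\left(P \right)} = 64 P$ ($J{\left(P \right)} = - 2 \left(- 16 P - 8 \cdot 2 P\right) = - 2 \left(- 16 P - 16 P\right) = - 2 \left(- 32 P\right) = 64 P$)
$v{\left(I \right)} = \frac{1}{192}$ ($v{\left(I \right)} = \frac{1}{64 \cdot 3} = \frac{1}{192}$)
$4 E{\left(1 \right)} v{\left(M{\left(4,-1 \right)} \right)} = 4 \cdot 1 \cdot \frac{1}{192} = 4 \cdot \frac{1}{192} = \frac{1}{48}$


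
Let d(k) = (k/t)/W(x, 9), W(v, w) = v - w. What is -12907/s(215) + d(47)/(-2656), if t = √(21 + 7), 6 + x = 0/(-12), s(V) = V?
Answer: -12907/215 + 47*√7/557760 ≈ -60.032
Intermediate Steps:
x = -6 (x = -6 + 0/(-12) = -6 + 0*(-1/12) = -6 + 0 = -6)
t = 2*√7 (t = √28 = 2*√7 ≈ 5.2915)
d(k) = -k*√7/210 (d(k) = (k/((2*√7)))/(-6 - 1*9) = (k*(√7/14))/(-6 - 9) = (k*√7/14)/(-15) = (k*√7/14)*(-1/15) = -k*√7/210)
-12907/s(215) + d(47)/(-2656) = -12907/215 - 1/210*47*√7/(-2656) = -12907*1/215 - 47*√7/210*(-1/2656) = -12907/215 + 47*√7/557760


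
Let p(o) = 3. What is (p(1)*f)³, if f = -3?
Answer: -729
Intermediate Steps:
(p(1)*f)³ = (3*(-3))³ = (-9)³ = -729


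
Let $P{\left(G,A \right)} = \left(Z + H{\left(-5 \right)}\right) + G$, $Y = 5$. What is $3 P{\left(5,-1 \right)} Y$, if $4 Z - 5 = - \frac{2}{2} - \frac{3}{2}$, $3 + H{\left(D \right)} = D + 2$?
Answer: $- \frac{45}{8} \approx -5.625$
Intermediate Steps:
$H{\left(D \right)} = -1 + D$ ($H{\left(D \right)} = -3 + \left(D + 2\right) = -3 + \left(2 + D\right) = -1 + D$)
$Z = \frac{5}{8}$ ($Z = \frac{5}{4} + \frac{- \frac{2}{2} - \frac{3}{2}}{4} = \frac{5}{4} + \frac{\left(-2\right) \frac{1}{2} - \frac{3}{2}}{4} = \frac{5}{4} + \frac{-1 - \frac{3}{2}}{4} = \frac{5}{4} + \frac{1}{4} \left(- \frac{5}{2}\right) = \frac{5}{4} - \frac{5}{8} = \frac{5}{8} \approx 0.625$)
$P{\left(G,A \right)} = - \frac{43}{8} + G$ ($P{\left(G,A \right)} = \left(\frac{5}{8} - 6\right) + G = - \frac{43}{8} + G$)
$3 P{\left(5,-1 \right)} Y = 3 \left(- \frac{43}{8} + 5\right) 5 = 3 \left(- \frac{3}{8}\right) 5 = \left(- \frac{9}{8}\right) 5 = - \frac{45}{8}$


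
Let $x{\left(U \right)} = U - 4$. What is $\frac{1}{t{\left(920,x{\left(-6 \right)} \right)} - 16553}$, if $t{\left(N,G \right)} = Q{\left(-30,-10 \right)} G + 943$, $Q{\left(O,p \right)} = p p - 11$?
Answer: $- \frac{1}{16500} \approx -6.0606 \cdot 10^{-5}$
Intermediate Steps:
$x{\left(U \right)} = -4 + U$ ($x{\left(U \right)} = U - 4 = -4 + U$)
$Q{\left(O,p \right)} = -11 + p^{2}$ ($Q{\left(O,p \right)} = p^{2} - 11 = -11 + p^{2}$)
$t{\left(N,G \right)} = 943 + 89 G$ ($t{\left(N,G \right)} = \left(-11 + \left(-10\right)^{2}\right) G + 943 = \left(-11 + 100\right) G + 943 = 89 G + 943 = 943 + 89 G$)
$\frac{1}{t{\left(920,x{\left(-6 \right)} \right)} - 16553} = \frac{1}{\left(943 + 89 \left(-4 - 6\right)\right) - 16553} = \frac{1}{\left(943 + 89 \left(-10\right)\right) - 16553} = \frac{1}{\left(943 - 890\right) - 16553} = \frac{1}{53 - 16553} = \frac{1}{-16500} = - \frac{1}{16500}$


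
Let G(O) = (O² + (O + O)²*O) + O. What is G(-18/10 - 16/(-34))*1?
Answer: -5502648/614125 ≈ -8.9601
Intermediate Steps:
G(O) = O + O² + 4*O³ (G(O) = (O² + (2*O)²*O) + O = (O² + (4*O²)*O) + O = (O² + 4*O³) + O = O + O² + 4*O³)
G(-18/10 - 16/(-34))*1 = ((-18/10 - 16/(-34))*(1 + (-18/10 - 16/(-34)) + 4*(-18/10 - 16/(-34))²))*1 = ((-18*⅒ - 16*(-1/34))*(1 + (-18*⅒ - 16*(-1/34)) + 4*(-18*⅒ - 16*(-1/34))²))*1 = ((-9/5 + 8/17)*(1 + (-9/5 + 8/17) + 4*(-9/5 + 8/17)²))*1 = -113*(1 - 113/85 + 4*(-113/85)²)/85*1 = -113*(1 - 113/85 + 4*(12769/7225))/85*1 = -113*(1 - 113/85 + 51076/7225)/85*1 = -113/85*48696/7225*1 = -5502648/614125*1 = -5502648/614125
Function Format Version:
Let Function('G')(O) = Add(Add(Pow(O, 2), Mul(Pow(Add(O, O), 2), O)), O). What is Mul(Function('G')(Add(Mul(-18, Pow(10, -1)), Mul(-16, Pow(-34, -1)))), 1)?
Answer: Rational(-5502648, 614125) ≈ -8.9601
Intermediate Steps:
Function('G')(O) = Add(O, Pow(O, 2), Mul(4, Pow(O, 3))) (Function('G')(O) = Add(Add(Pow(O, 2), Mul(Pow(Mul(2, O), 2), O)), O) = Add(Add(Pow(O, 2), Mul(Mul(4, Pow(O, 2)), O)), O) = Add(Add(Pow(O, 2), Mul(4, Pow(O, 3))), O) = Add(O, Pow(O, 2), Mul(4, Pow(O, 3))))
Mul(Function('G')(Add(Mul(-18, Pow(10, -1)), Mul(-16, Pow(-34, -1)))), 1) = Mul(Mul(Add(Mul(-18, Pow(10, -1)), Mul(-16, Pow(-34, -1))), Add(1, Add(Mul(-18, Pow(10, -1)), Mul(-16, Pow(-34, -1))), Mul(4, Pow(Add(Mul(-18, Pow(10, -1)), Mul(-16, Pow(-34, -1))), 2)))), 1) = Mul(Mul(Add(Mul(-18, Rational(1, 10)), Mul(-16, Rational(-1, 34))), Add(1, Add(Mul(-18, Rational(1, 10)), Mul(-16, Rational(-1, 34))), Mul(4, Pow(Add(Mul(-18, Rational(1, 10)), Mul(-16, Rational(-1, 34))), 2)))), 1) = Mul(Mul(Add(Rational(-9, 5), Rational(8, 17)), Add(1, Add(Rational(-9, 5), Rational(8, 17)), Mul(4, Pow(Add(Rational(-9, 5), Rational(8, 17)), 2)))), 1) = Mul(Mul(Rational(-113, 85), Add(1, Rational(-113, 85), Mul(4, Pow(Rational(-113, 85), 2)))), 1) = Mul(Mul(Rational(-113, 85), Add(1, Rational(-113, 85), Mul(4, Rational(12769, 7225)))), 1) = Mul(Mul(Rational(-113, 85), Add(1, Rational(-113, 85), Rational(51076, 7225))), 1) = Mul(Mul(Rational(-113, 85), Rational(48696, 7225)), 1) = Mul(Rational(-5502648, 614125), 1) = Rational(-5502648, 614125)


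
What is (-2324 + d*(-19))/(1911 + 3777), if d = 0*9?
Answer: -581/1422 ≈ -0.40858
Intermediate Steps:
d = 0
(-2324 + d*(-19))/(1911 + 3777) = (-2324 + 0*(-19))/(1911 + 3777) = (-2324 + 0)/5688 = -2324*1/5688 = -581/1422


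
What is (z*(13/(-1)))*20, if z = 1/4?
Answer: -65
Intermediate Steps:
z = ¼ ≈ 0.25000
(z*(13/(-1)))*20 = ((13/(-1))/4)*20 = ((13*(-1))/4)*20 = ((¼)*(-13))*20 = -13/4*20 = -65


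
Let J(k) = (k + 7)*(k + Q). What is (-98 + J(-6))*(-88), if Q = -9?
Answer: 9944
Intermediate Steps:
J(k) = (-9 + k)*(7 + k) (J(k) = (k + 7)*(k - 9) = (7 + k)*(-9 + k) = (-9 + k)*(7 + k))
(-98 + J(-6))*(-88) = (-98 + (-63 + (-6)² - 2*(-6)))*(-88) = (-98 + (-63 + 36 + 12))*(-88) = (-98 - 15)*(-88) = -113*(-88) = 9944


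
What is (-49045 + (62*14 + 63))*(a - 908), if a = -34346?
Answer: 1696210956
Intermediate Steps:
(-49045 + (62*14 + 63))*(a - 908) = (-49045 + (62*14 + 63))*(-34346 - 908) = (-49045 + (868 + 63))*(-35254) = (-49045 + 931)*(-35254) = -48114*(-35254) = 1696210956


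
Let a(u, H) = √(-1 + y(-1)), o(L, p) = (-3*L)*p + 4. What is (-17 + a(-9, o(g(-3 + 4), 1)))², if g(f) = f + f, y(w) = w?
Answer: (17 - I*√2)² ≈ 287.0 - 48.083*I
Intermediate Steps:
g(f) = 2*f
o(L, p) = 4 - 3*L*p (o(L, p) = -3*L*p + 4 = 4 - 3*L*p)
a(u, H) = I*√2 (a(u, H) = √(-1 - 1) = √(-2) = I*√2)
(-17 + a(-9, o(g(-3 + 4), 1)))² = (-17 + I*√2)²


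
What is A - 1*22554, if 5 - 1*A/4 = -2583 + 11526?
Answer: -58306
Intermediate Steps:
A = -35752 (A = 20 - 4*(-2583 + 11526) = 20 - 4*8943 = 20 - 35772 = -35752)
A - 1*22554 = -35752 - 1*22554 = -35752 - 22554 = -58306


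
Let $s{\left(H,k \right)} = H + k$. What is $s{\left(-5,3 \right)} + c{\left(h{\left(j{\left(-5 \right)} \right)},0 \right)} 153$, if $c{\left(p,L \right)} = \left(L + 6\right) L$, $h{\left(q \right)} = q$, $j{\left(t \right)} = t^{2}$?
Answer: $-2$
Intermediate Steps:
$c{\left(p,L \right)} = L \left(6 + L\right)$ ($c{\left(p,L \right)} = \left(6 + L\right) L = L \left(6 + L\right)$)
$s{\left(-5,3 \right)} + c{\left(h{\left(j{\left(-5 \right)} \right)},0 \right)} 153 = \left(-5 + 3\right) + 0 \left(6 + 0\right) 153 = -2 + 0 \cdot 6 \cdot 153 = -2 + 0 \cdot 153 = -2 + 0 = -2$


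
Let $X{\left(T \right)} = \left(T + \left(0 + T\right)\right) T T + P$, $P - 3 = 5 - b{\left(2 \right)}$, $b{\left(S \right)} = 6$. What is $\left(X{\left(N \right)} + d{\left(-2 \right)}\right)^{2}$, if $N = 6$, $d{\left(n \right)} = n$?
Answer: $186624$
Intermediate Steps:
$P = 2$ ($P = 3 + \left(5 - 6\right) = 3 - 1 = 2$)
$X{\left(T \right)} = 2 + 2 T^{3}$ ($X{\left(T \right)} = \left(T + \left(0 + T\right)\right) T T + 2 = \left(T + T\right) T T + 2 = 2 T T T + 2 = 2 T^{2} T + 2 = 2 T^{3} + 2 = 2 + 2 T^{3}$)
$\left(X{\left(N \right)} + d{\left(-2 \right)}\right)^{2} = \left(\left(2 + 2 \cdot 6^{3}\right) - 2\right)^{2} = \left(\left(2 + 2 \cdot 216\right) - 2\right)^{2} = \left(\left(2 + 432\right) - 2\right)^{2} = \left(434 - 2\right)^{2} = 432^{2} = 186624$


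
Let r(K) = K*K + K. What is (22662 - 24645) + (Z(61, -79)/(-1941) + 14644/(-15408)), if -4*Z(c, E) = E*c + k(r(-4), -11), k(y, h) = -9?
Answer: -4946038307/2492244 ≈ -1984.6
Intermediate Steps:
r(K) = K + K**2 (r(K) = K**2 + K = K + K**2)
Z(c, E) = 9/4 - E*c/4 (Z(c, E) = -(E*c - 9)/4 = -(-9 + E*c)/4 = 9/4 - E*c/4)
(22662 - 24645) + (Z(61, -79)/(-1941) + 14644/(-15408)) = (22662 - 24645) + ((9/4 - 1/4*(-79)*61)/(-1941) + 14644/(-15408)) = -1983 + ((9/4 + 4819/4)*(-1/1941) + 14644*(-1/15408)) = -1983 + (1207*(-1/1941) - 3661/3852) = -1983 + (-1207/1941 - 3661/3852) = -1983 - 3918455/2492244 = -4946038307/2492244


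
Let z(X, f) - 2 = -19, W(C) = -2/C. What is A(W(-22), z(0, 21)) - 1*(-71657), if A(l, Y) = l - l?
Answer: 71657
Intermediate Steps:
z(X, f) = -17 (z(X, f) = 2 - 19 = -17)
A(l, Y) = 0
A(W(-22), z(0, 21)) - 1*(-71657) = 0 - 1*(-71657) = 0 + 71657 = 71657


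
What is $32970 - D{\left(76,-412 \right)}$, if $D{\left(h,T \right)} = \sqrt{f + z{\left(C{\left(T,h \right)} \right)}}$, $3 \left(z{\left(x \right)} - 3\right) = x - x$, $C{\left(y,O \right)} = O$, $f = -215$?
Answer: $32970 - 2 i \sqrt{53} \approx 32970.0 - 14.56 i$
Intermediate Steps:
$z{\left(x \right)} = 3$ ($z{\left(x \right)} = 3 + \frac{x - x}{3} = 3 + \frac{1}{3} \cdot 0 = 3 + 0 = 3$)
$D{\left(h,T \right)} = 2 i \sqrt{53}$ ($D{\left(h,T \right)} = \sqrt{-215 + 3} = \sqrt{-212} = 2 i \sqrt{53}$)
$32970 - D{\left(76,-412 \right)} = 32970 - 2 i \sqrt{53}$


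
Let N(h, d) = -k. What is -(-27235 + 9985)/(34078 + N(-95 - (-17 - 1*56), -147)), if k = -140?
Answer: 2875/5703 ≈ 0.50412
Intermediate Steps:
N(h, d) = 140 (N(h, d) = -1*(-140) = 140)
-(-27235 + 9985)/(34078 + N(-95 - (-17 - 1*56), -147)) = -(-27235 + 9985)/(34078 + 140) = -(-17250)/34218 = -1*(-2875/5703) = 2875/5703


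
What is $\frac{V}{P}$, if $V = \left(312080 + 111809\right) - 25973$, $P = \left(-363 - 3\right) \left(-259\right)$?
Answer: $\frac{198958}{47397} \approx 4.1977$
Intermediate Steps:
$P = 94794$ ($P = \left(-366\right) \left(-259\right) = 94794$)
$V = 397916$ ($V = 423889 - 25973 = 397916$)
$\frac{V}{P} = \frac{397916}{94794} = 397916 \cdot \frac{1}{94794} = \frac{198958}{47397}$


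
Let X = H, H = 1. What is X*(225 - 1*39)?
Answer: 186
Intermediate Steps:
X = 1
X*(225 - 1*39) = 1*(225 - 1*39) = 1*(225 - 39) = 1*186 = 186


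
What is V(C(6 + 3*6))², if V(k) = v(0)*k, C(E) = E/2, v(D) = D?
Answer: 0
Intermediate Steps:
C(E) = E/2 (C(E) = E*(½) = E/2)
V(k) = 0 (V(k) = 0*k = 0)
V(C(6 + 3*6))² = 0² = 0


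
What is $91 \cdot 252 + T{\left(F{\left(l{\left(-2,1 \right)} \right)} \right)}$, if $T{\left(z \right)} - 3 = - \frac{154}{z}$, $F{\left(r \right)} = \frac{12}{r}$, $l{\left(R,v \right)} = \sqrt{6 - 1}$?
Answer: $22935 - \frac{77 \sqrt{5}}{6} \approx 22906.0$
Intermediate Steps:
$l{\left(R,v \right)} = \sqrt{5}$
$T{\left(z \right)} = 3 - \frac{154}{z}$
$91 \cdot 252 + T{\left(F{\left(l{\left(-2,1 \right)} \right)} \right)} = 91 \cdot 252 + \left(3 - \frac{154}{12 \frac{1}{\sqrt{5}}}\right) = 22932 + \left(3 - \frac{154}{12 \frac{\sqrt{5}}{5}}\right) = 22932 + \left(3 - \frac{154}{\frac{12}{5} \sqrt{5}}\right) = 22932 + \left(3 - 154 \frac{\sqrt{5}}{12}\right) = 22932 + \left(3 - \frac{77 \sqrt{5}}{6}\right) = 22935 - \frac{77 \sqrt{5}}{6}$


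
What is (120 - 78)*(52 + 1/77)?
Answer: 24030/11 ≈ 2184.5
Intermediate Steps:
(120 - 78)*(52 + 1/77) = 42*(52 + 1/77) = 42*(4005/77) = 24030/11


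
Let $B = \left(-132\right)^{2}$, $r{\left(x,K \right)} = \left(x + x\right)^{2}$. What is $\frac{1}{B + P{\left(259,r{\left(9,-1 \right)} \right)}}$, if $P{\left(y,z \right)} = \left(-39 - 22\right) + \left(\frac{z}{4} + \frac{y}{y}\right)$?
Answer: $\frac{1}{17445} \approx 5.7323 \cdot 10^{-5}$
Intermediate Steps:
$r{\left(x,K \right)} = 4 x^{2}$ ($r{\left(x,K \right)} = \left(2 x\right)^{2} = 4 x^{2}$)
$P{\left(y,z \right)} = -60 + \frac{z}{4}$ ($P{\left(y,z \right)} = -61 + \left(z \frac{1}{4} + 1\right) = -61 + \left(\frac{z}{4} + 1\right) = -61 + \left(1 + \frac{z}{4}\right) = -60 + \frac{z}{4}$)
$B = 17424$
$\frac{1}{B + P{\left(259,r{\left(9,-1 \right)} \right)}} = \frac{1}{17424 - \left(60 - \frac{4 \cdot 9^{2}}{4}\right)} = \frac{1}{17424 - \left(60 - \frac{4 \cdot 81}{4}\right)} = \frac{1}{17424 + \left(-60 + \frac{1}{4} \cdot 324\right)} = \frac{1}{17424 + \left(-60 + 81\right)} = \frac{1}{17424 + 21} = \frac{1}{17445}$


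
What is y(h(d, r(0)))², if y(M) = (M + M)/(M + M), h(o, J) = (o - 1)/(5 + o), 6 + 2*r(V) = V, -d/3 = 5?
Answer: 1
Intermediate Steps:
d = -15 (d = -3*5 = -15)
r(V) = -3 + V/2
h(o, J) = (-1 + o)/(5 + o)
y(M) = 1 (y(M) = (2*M)/((2*M)) = (2*M)*(1/(2*M)) = 1)
y(h(d, r(0)))² = 1² = 1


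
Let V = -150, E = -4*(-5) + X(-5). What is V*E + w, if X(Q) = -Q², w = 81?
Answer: 831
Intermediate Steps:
E = -5 (E = -4*(-5) - 1*(-5)² = 20 - 1*25 = 20 - 25 = -5)
V*E + w = -150*(-5) + 81 = 750 + 81 = 831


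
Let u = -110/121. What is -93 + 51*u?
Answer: -1533/11 ≈ -139.36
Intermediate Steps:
u = -10/11 (u = -110*1/121 = -10/11 ≈ -0.90909)
-93 + 51*u = -93 + 51*(-10/11) = -93 - 510/11 = -1533/11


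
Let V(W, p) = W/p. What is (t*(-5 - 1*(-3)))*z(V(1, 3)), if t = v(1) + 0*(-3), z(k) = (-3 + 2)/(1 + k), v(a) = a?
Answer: 3/2 ≈ 1.5000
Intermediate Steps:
z(k) = -1/(1 + k)
t = 1 (t = 1 + 0*(-3) = 1 + 0 = 1)
(t*(-5 - 1*(-3)))*z(V(1, 3)) = (1*(-5 - 1*(-3)))*(-1/(1 + 1/3)) = (1*(-5 + 3))*(-1/(1 + 1*(⅓))) = (1*(-2))*(-1/(1 + ⅓)) = -(-2)/4/3 = -(-2)*3/4 = -2*(-¾) = 3/2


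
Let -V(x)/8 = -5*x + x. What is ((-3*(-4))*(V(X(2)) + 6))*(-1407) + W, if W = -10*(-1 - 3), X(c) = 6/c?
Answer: -1722128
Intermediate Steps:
W = 40 (W = -10*(-4) = 40)
V(x) = 32*x (V(x) = -8*(-5*x + x) = -(-32)*x = 32*x)
((-3*(-4))*(V(X(2)) + 6))*(-1407) + W = ((-3*(-4))*(32*(6/2) + 6))*(-1407) + 40 = (12*(32*(6*(½)) + 6))*(-1407) + 40 = (12*(32*3 + 6))*(-1407) + 40 = (12*(96 + 6))*(-1407) + 40 = (12*102)*(-1407) + 40 = 1224*(-1407) + 40 = -1722168 + 40 = -1722128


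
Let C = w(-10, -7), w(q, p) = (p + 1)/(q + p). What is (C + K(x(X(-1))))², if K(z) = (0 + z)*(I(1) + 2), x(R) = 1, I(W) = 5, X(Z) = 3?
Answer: 15625/289 ≈ 54.066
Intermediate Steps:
w(q, p) = (1 + p)/(p + q)
C = 6/17 (C = (1 - 7)/(-7 - 10) = -6/(-17) = -1/17*(-6) = 6/17 ≈ 0.35294)
K(z) = 7*z (K(z) = (0 + z)*(5 + 2) = z*7 = 7*z)
(C + K(x(X(-1))))² = (6/17 + 7*1)² = (6/17 + 7)² = (125/17)² = 15625/289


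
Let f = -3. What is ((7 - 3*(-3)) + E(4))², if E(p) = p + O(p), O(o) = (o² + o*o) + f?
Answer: 2401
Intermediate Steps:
O(o) = -3 + 2*o² (O(o) = (o² + o*o) - 3 = (o² + o²) - 3 = 2*o² - 3 = -3 + 2*o²)
E(p) = -3 + p + 2*p² (E(p) = p + (-3 + 2*p²) = -3 + p + 2*p²)
((7 - 3*(-3)) + E(4))² = ((7 - 3*(-3)) + (-3 + 4 + 2*4²))² = ((7 + 9) + (-3 + 4 + 2*16))² = (16 + (-3 + 4 + 32))² = (16 + 33)² = 49² = 2401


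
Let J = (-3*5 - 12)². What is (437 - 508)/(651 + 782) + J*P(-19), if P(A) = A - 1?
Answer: -20893211/1433 ≈ -14580.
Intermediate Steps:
P(A) = -1 + A
J = 729 (J = (-15 - 12)² = (-27)² = 729)
(437 - 508)/(651 + 782) + J*P(-19) = (437 - 508)/(651 + 782) + 729*(-1 - 19) = -71/1433 + 729*(-20) = -71*1/1433 - 14580 = -71/1433 - 14580 = -20893211/1433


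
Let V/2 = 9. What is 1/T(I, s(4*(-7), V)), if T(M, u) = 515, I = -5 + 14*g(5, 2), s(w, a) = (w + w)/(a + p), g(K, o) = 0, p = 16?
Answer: 1/515 ≈ 0.0019417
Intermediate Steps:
V = 18 (V = 2*9 = 18)
s(w, a) = 2*w/(16 + a) (s(w, a) = (w + w)/(a + 16) = (2*w)/(16 + a) = 2*w/(16 + a))
I = -5 (I = -5 + 14*0 = -5 + 0 = -5)
1/T(I, s(4*(-7), V)) = 1/515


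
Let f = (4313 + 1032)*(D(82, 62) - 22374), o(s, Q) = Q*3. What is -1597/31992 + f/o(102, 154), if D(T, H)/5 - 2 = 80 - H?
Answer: -30228517949/117304 ≈ -2.5769e+5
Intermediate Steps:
D(T, H) = 410 - 5*H (D(T, H) = 10 + 5*(80 - H) = 10 + (400 - 5*H) = 410 - 5*H)
o(s, Q) = 3*Q
f = -119054530 (f = (4313 + 1032)*((410 - 5*62) - 22374) = 5345*((410 - 310) - 22374) = 5345*(100 - 22374) = 5345*(-22274) = -119054530)
-1597/31992 + f/o(102, 154) = -1597/31992 - 119054530/(3*154) = -1597*1/31992 - 119054530/462 = -1597/31992 - 119054530*1/462 = -1597/31992 - 8503895/33 = -30228517949/117304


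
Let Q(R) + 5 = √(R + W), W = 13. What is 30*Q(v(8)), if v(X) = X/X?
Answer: -150 + 30*√14 ≈ -37.750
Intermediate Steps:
v(X) = 1
Q(R) = -5 + √(13 + R) (Q(R) = -5 + √(R + 13) = -5 + √(13 + R))
30*Q(v(8)) = 30*(-5 + √(13 + 1)) = 30*(-5 + √14) = -150 + 30*√14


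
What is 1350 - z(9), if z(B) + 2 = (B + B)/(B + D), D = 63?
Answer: 5407/4 ≈ 1351.8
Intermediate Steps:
z(B) = -2 + 2*B/(63 + B) (z(B) = -2 + (B + B)/(B + 63) = -2 + (2*B)/(63 + B) = -2 + 2*B/(63 + B))
1350 - z(9) = 1350 - (-126)/(63 + 9) = 1350 - (-126)/72 = 1350 - 1*(-7/4) = 1350 + 7/4 = 5407/4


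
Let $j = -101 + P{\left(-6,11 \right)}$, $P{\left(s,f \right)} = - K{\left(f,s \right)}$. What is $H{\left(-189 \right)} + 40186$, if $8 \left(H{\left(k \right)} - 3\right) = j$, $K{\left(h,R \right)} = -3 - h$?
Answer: $\frac{321425}{8} \approx 40178.0$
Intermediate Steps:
$P{\left(s,f \right)} = 3 + f$ ($P{\left(s,f \right)} = - (-3 - f) = 3 + f$)
$j = -87$ ($j = -101 + \left(3 + 11\right) = -101 + 14 = -87$)
$H{\left(k \right)} = - \frac{63}{8}$ ($H{\left(k \right)} = 3 + \frac{1}{8} \left(-87\right) = 3 - \frac{87}{8} = - \frac{63}{8}$)
$H{\left(-189 \right)} + 40186 = - \frac{63}{8} + 40186 = \frac{321425}{8}$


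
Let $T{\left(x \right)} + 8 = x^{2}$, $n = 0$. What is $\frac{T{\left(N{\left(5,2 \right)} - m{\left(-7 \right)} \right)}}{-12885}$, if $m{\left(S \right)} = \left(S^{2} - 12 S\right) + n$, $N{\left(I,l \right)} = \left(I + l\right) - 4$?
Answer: $- \frac{16892}{12885} \approx -1.311$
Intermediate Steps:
$N{\left(I,l \right)} = -4 + I + l$
$m{\left(S \right)} = S^{2} - 12 S$ ($m{\left(S \right)} = \left(S^{2} - 12 S\right) + 0 = S^{2} - 12 S$)
$T{\left(x \right)} = -8 + x^{2}$
$\frac{T{\left(N{\left(5,2 \right)} - m{\left(-7 \right)} \right)}}{-12885} = \frac{-8 + \left(\left(-4 + 5 + 2\right) - - 7 \left(-12 - 7\right)\right)^{2}}{-12885} = \left(-8 + \left(3 - \left(-7\right) \left(-19\right)\right)^{2}\right) \left(- \frac{1}{12885}\right) = \left(-8 + \left(3 - 133\right)^{2}\right) \left(- \frac{1}{12885}\right) = \left(-8 + \left(-130\right)^{2}\right) \left(- \frac{1}{12885}\right) = \left(-8 + 16900\right) \left(- \frac{1}{12885}\right) = 16892 \left(- \frac{1}{12885}\right) = - \frac{16892}{12885}$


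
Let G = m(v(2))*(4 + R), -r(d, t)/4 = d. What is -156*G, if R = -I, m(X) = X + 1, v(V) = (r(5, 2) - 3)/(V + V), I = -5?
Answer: 6669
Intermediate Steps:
r(d, t) = -4*d
v(V) = -23/(2*V) (v(V) = (-4*5 - 3)/(V + V) = (-20 - 3)/((2*V)) = -23/(2*V))
m(X) = 1 + X
R = 5 (R = -1*(-5) = 5)
G = -171/4 (G = (1 - 23/2/2)*(4 + 5) = (1 - 23/2*½)*9 = (1 - 23/4)*9 = -19/4*9 = -171/4 ≈ -42.750)
-156*G = -156*(-171/4) = 6669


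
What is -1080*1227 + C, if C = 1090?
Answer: -1324070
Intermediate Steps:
-1080*1227 + C = -1080*1227 + 1090 = -1325160 + 1090 = -1324070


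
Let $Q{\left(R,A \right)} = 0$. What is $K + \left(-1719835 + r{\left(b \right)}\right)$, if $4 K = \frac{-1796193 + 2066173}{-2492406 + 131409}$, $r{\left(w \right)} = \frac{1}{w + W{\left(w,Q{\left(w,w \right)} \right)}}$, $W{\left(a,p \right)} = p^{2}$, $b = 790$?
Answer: $- \frac{3207815018601103}{1865187630} \approx -1.7198 \cdot 10^{6}$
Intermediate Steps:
$r{\left(w \right)} = \frac{1}{w}$ ($r{\left(w \right)} = \frac{1}{w + 0^{2}} = \frac{1}{w + 0} = \frac{1}{w}$)
$K = - \frac{67495}{2360997}$ ($K = \frac{\left(-1796193 + 2066173\right) \frac{1}{-2492406 + 131409}}{4} = \frac{269980 \frac{1}{-2360997}}{4} = \frac{269980 \left(- \frac{1}{2360997}\right)}{4} = \frac{1}{4} \left(- \frac{269980}{2360997}\right) = - \frac{67495}{2360997} \approx -0.028587$)
$K + \left(-1719835 + r{\left(b \right)}\right) = - \frac{67495}{2360997} - \left(1719835 - \frac{1}{790}\right) = - \frac{67495}{2360997} + \left(-1719835 + \frac{1}{790}\right) = - \frac{67495}{2360997} - \frac{1358669649}{790} = - \frac{3207815018601103}{1865187630}$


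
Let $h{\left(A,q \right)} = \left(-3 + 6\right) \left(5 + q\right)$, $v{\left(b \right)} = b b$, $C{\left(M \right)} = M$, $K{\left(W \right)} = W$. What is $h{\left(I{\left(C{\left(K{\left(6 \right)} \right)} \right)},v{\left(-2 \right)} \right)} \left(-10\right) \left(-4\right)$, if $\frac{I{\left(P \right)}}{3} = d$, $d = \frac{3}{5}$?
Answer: $1080$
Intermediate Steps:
$d = \frac{3}{5}$ ($d = 3 \cdot \frac{1}{5} = \frac{3}{5} \approx 0.6$)
$I{\left(P \right)} = \frac{9}{5}$ ($I{\left(P \right)} = 3 \cdot \frac{3}{5} = \frac{9}{5}$)
$v{\left(b \right)} = b^{2}$
$h{\left(A,q \right)} = 15 + 3 q$ ($h{\left(A,q \right)} = 3 \left(5 + q\right) = 15 + 3 q$)
$h{\left(I{\left(C{\left(K{\left(6 \right)} \right)} \right)},v{\left(-2 \right)} \right)} \left(-10\right) \left(-4\right) = \left(15 + 3 \left(-2\right)^{2}\right) \left(-10\right) \left(-4\right) = \left(15 + 3 \cdot 4\right) \left(-10\right) \left(-4\right) = \left(15 + 12\right) \left(-10\right) \left(-4\right) = 27 \left(-10\right) \left(-4\right) = \left(-270\right) \left(-4\right) = 1080$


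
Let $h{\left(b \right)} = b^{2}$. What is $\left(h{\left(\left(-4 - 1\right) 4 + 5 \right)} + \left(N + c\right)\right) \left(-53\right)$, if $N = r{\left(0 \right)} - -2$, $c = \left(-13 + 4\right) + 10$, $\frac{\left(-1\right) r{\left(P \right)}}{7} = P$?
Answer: $-12084$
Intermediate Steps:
$r{\left(P \right)} = - 7 P$
$c = 1$ ($c = -9 + 10 = 1$)
$N = 2$ ($N = \left(-7\right) 0 - -2 = 0 + 2 = 2$)
$\left(h{\left(\left(-4 - 1\right) 4 + 5 \right)} + \left(N + c\right)\right) \left(-53\right) = \left(\left(\left(-4 - 1\right) 4 + 5\right)^{2} + \left(2 + 1\right)\right) \left(-53\right) = \left(\left(\left(-5\right) 4 + 5\right)^{2} + 3\right) \left(-53\right) = \left(\left(-20 + 5\right)^{2} + 3\right) \left(-53\right) = \left(\left(-15\right)^{2} + 3\right) \left(-53\right) = \left(225 + 3\right) \left(-53\right) = 228 \left(-53\right) = -12084$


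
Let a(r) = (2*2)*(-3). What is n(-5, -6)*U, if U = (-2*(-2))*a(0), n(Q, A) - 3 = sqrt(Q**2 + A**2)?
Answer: -144 - 48*sqrt(61) ≈ -518.89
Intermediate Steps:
a(r) = -12 (a(r) = 4*(-3) = -12)
n(Q, A) = 3 + sqrt(A**2 + Q**2) (n(Q, A) = 3 + sqrt(Q**2 + A**2) = 3 + sqrt(A**2 + Q**2))
U = -48 (U = -2*(-2)*(-12) = 4*(-12) = -48)
n(-5, -6)*U = (3 + sqrt((-6)**2 + (-5)**2))*(-48) = (3 + sqrt(36 + 25))*(-48) = (3 + sqrt(61))*(-48) = -144 - 48*sqrt(61)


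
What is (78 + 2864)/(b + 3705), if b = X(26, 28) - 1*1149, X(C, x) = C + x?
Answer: 1471/1305 ≈ 1.1272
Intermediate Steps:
b = -1095 (b = (26 + 28) - 1*1149 = 54 - 1149 = -1095)
(78 + 2864)/(b + 3705) = (78 + 2864)/(-1095 + 3705) = 2942/2610 = 2942*(1/2610) = 1471/1305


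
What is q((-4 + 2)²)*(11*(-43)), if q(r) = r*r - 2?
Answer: -6622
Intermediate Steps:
q(r) = -2 + r² (q(r) = r² - 2 = -2 + r²)
q((-4 + 2)²)*(11*(-43)) = (-2 + ((-4 + 2)²)²)*(11*(-43)) = (-2 + ((-2)²)²)*(-473) = (-2 + 4²)*(-473) = (-2 + 16)*(-473) = 14*(-473) = -6622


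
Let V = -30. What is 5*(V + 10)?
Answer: -100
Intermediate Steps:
5*(V + 10) = 5*(-30 + 10) = 5*(-20) = -100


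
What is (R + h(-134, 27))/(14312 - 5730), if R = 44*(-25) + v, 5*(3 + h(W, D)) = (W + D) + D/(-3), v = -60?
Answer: -5931/42910 ≈ -0.13822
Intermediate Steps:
h(W, D) = -3 + W/5 + 2*D/15 (h(W, D) = -3 + ((W + D) + D/(-3))/5 = -3 + ((D + W) + D*(-1/3))/5 = -3 + ((D + W) - D/3)/5 = -3 + (W + 2*D/3)/5 = -3 + (W/5 + 2*D/15) = -3 + W/5 + 2*D/15)
R = -1160 (R = 44*(-25) - 60 = -1100 - 60 = -1160)
(R + h(-134, 27))/(14312 - 5730) = (-1160 + (-3 + (1/5)*(-134) + (2/15)*27))/(14312 - 5730) = (-1160 + (-3 - 134/5 + 18/5))/8582 = (-1160 - 131/5)*(1/8582) = -5931/5*1/8582 = -5931/42910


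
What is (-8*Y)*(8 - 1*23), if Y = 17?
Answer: 2040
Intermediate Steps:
(-8*Y)*(8 - 1*23) = (-8*17)*(8 - 1*23) = -136*(8 - 23) = -136*(-15) = 2040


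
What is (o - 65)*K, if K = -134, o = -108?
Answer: 23182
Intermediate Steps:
(o - 65)*K = (-108 - 65)*(-134) = -173*(-134) = 23182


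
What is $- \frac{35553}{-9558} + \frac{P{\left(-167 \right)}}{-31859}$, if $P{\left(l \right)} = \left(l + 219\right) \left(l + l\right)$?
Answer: $\frac{432895457}{101502774} \approx 4.2649$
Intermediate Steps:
$P{\left(l \right)} = 2 l \left(219 + l\right)$ ($P{\left(l \right)} = \left(219 + l\right) 2 l = 2 l \left(219 + l\right)$)
$- \frac{35553}{-9558} + \frac{P{\left(-167 \right)}}{-31859} = - \frac{35553}{-9558} + \frac{2 \left(-167\right) \left(219 - 167\right)}{-31859} = \left(-35553\right) \left(- \frac{1}{9558}\right) + 2 \left(-167\right) 52 \left(- \frac{1}{31859}\right) = \frac{11851}{3186} - - \frac{17368}{31859} = \frac{11851}{3186} + \frac{17368}{31859} = \frac{432895457}{101502774}$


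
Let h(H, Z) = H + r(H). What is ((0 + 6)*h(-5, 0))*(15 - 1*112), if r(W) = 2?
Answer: 1746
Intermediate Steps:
h(H, Z) = 2 + H (h(H, Z) = H + 2 = 2 + H)
((0 + 6)*h(-5, 0))*(15 - 1*112) = ((0 + 6)*(2 - 5))*(15 - 1*112) = (6*(-3))*(15 - 112) = -18*(-97) = 1746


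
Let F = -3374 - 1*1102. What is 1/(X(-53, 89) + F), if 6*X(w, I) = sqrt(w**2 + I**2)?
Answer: -80568/360617003 - 3*sqrt(10730)/360617003 ≈ -0.00022428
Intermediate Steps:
F = -4476 (F = -3374 - 1102 = -4476)
X(w, I) = sqrt(I**2 + w**2)/6 (X(w, I) = sqrt(w**2 + I**2)/6 = sqrt(I**2 + w**2)/6)
1/(X(-53, 89) + F) = 1/(sqrt(89**2 + (-53)**2)/6 - 4476) = 1/(sqrt(7921 + 2809)/6 - 4476) = 1/(sqrt(10730)/6 - 4476) = 1/(-4476 + sqrt(10730)/6)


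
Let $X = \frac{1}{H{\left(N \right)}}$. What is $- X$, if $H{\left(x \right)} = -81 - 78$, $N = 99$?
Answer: $\frac{1}{159} \approx 0.0062893$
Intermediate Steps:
$H{\left(x \right)} = -159$
$X = - \frac{1}{159}$ ($X = \frac{1}{-159} = - \frac{1}{159} \approx -0.0062893$)
$- X = \left(-1\right) \left(- \frac{1}{159}\right) = \frac{1}{159}$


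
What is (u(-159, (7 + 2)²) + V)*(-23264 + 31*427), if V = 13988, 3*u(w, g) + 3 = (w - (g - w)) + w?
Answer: -138382627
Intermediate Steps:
u(w, g) = -1 + w - g/3 (u(w, g) = -1 + ((w - (g - w)) + w)/3 = -1 + ((w + (w - g)) + w)/3 = -1 + ((-g + 2*w) + w)/3 = -1 + (-g + 3*w)/3 = -1 + (w - g/3) = -1 + w - g/3)
(u(-159, (7 + 2)²) + V)*(-23264 + 31*427) = ((-1 - 159 - (7 + 2)²/3) + 13988)*(-23264 + 31*427) = ((-1 - 159 - ⅓*9²) + 13988)*(-23264 + 13237) = ((-1 - 159 - ⅓*81) + 13988)*(-10027) = ((-1 - 159 - 27) + 13988)*(-10027) = (-187 + 13988)*(-10027) = 13801*(-10027) = -138382627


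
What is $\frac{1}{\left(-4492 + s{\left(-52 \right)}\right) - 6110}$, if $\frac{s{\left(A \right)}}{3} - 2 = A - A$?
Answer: $- \frac{1}{10596} \approx -9.4375 \cdot 10^{-5}$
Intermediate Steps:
$s{\left(A \right)} = 6$ ($s{\left(A \right)} = 6 + 3 \left(A - A\right) = 6 + 3 \cdot 0 = 6 + 0 = 6$)
$\frac{1}{\left(-4492 + s{\left(-52 \right)}\right) - 6110} = \frac{1}{\left(-4492 + 6\right) - 6110} = \frac{1}{-4486 - 6110} = \frac{1}{-10596} = - \frac{1}{10596}$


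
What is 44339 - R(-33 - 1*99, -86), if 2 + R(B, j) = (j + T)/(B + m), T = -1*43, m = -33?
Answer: 2438712/55 ≈ 44340.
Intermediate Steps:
T = -43
R(B, j) = -2 + (-43 + j)/(-33 + B) (R(B, j) = -2 + (j - 43)/(B - 33) = -2 + (-43 + j)/(-33 + B))
44339 - R(-33 - 1*99, -86) = 44339 - (23 - 86 - 2*(-33 - 1*99))/(-33 + (-33 - 1*99)) = 44339 - (23 - 86 - 2*(-33 - 99))/(-33 + (-33 - 99)) = 44339 - (23 - 86 - 2*(-132))/(-33 - 132) = 44339 - (23 - 86 + 264)/(-165) = 44339 - (-1)*201/165 = 44339 - 1*(-67/55) = 44339 + 67/55 = 2438712/55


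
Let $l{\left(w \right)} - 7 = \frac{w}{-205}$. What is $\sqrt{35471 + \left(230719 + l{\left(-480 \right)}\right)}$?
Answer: $\frac{\sqrt{447481093}}{41} \approx 515.95$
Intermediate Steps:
$l{\left(w \right)} = 7 - \frac{w}{205}$ ($l{\left(w \right)} = 7 + \frac{w}{-205} = 7 + w \left(- \frac{1}{205}\right) = 7 - \frac{w}{205}$)
$\sqrt{35471 + \left(230719 + l{\left(-480 \right)}\right)} = \sqrt{35471 + \left(230719 + \left(7 - - \frac{96}{41}\right)\right)} = \sqrt{35471 + \left(230719 + \left(7 + \frac{96}{41}\right)\right)} = \sqrt{35471 + \left(230719 + \frac{383}{41}\right)} = \sqrt{35471 + \frac{9459862}{41}} = \sqrt{\frac{10914173}{41}} = \frac{\sqrt{447481093}}{41}$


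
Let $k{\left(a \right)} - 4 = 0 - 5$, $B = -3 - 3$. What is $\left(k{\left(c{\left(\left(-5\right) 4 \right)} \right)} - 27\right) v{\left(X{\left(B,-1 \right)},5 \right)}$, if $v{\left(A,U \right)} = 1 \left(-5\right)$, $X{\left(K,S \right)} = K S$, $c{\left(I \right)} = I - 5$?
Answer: $140$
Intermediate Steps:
$c{\left(I \right)} = -5 + I$
$B = -6$ ($B = -3 - 3 = -6$)
$v{\left(A,U \right)} = -5$
$k{\left(a \right)} = -1$ ($k{\left(a \right)} = 4 + \left(0 - 5\right) = 4 - 5 = -1$)
$\left(k{\left(c{\left(\left(-5\right) 4 \right)} \right)} - 27\right) v{\left(X{\left(B,-1 \right)},5 \right)} = \left(-1 - 27\right) \left(-5\right) = \left(-28\right) \left(-5\right) = 140$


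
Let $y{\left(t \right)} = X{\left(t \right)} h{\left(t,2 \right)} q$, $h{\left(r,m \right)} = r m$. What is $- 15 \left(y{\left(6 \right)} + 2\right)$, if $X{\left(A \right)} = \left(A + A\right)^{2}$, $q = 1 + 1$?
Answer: $-51870$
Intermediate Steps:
$h{\left(r,m \right)} = m r$
$q = 2$
$X{\left(A \right)} = 4 A^{2}$ ($X{\left(A \right)} = \left(2 A\right)^{2} = 4 A^{2}$)
$y{\left(t \right)} = 16 t^{3}$ ($y{\left(t \right)} = 4 t^{2} \cdot 2 t 2 = 8 t^{3} \cdot 2 = 16 t^{3}$)
$- 15 \left(y{\left(6 \right)} + 2\right) = - 15 \left(16 \cdot 6^{3} + 2\right) = - 15 \left(16 \cdot 216 + 2\right) = - 15 \left(3456 + 2\right) = \left(-15\right) 3458 = -51870$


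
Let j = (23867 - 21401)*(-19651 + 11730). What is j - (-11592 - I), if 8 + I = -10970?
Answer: -19532572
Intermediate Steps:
I = -10978 (I = -8 - 10970 = -10978)
j = -19533186 (j = 2466*(-7921) = -19533186)
j - (-11592 - I) = -19533186 - (-11592 - 1*(-10978)) = -19533186 - (-11592 + 10978) = -19533186 - 1*(-614) = -19533186 + 614 = -19532572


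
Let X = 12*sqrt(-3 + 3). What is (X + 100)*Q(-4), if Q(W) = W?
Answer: -400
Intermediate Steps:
X = 0 (X = 12*sqrt(0) = 12*0 = 0)
(X + 100)*Q(-4) = (0 + 100)*(-4) = 100*(-4) = -400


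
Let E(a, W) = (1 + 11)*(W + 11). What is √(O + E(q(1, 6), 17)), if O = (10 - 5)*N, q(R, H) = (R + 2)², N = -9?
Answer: √291 ≈ 17.059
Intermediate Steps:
q(R, H) = (2 + R)²
E(a, W) = 132 + 12*W (E(a, W) = 12*(11 + W) = 132 + 12*W)
O = -45 (O = (10 - 5)*(-9) = 5*(-9) = -45)
√(O + E(q(1, 6), 17)) = √(-45 + (132 + 12*17)) = √(-45 + (132 + 204)) = √(-45 + 336) = √291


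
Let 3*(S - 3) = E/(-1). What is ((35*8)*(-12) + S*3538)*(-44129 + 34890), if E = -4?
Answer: -331809446/3 ≈ -1.1060e+8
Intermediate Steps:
S = 13/3 (S = 3 + (-4/(-1))/3 = 3 + (-4*(-1))/3 = 3 + (1/3)*4 = 3 + 4/3 = 13/3 ≈ 4.3333)
((35*8)*(-12) + S*3538)*(-44129 + 34890) = ((35*8)*(-12) + (13/3)*3538)*(-44129 + 34890) = (280*(-12) + 45994/3)*(-9239) = (-3360 + 45994/3)*(-9239) = (35914/3)*(-9239) = -331809446/3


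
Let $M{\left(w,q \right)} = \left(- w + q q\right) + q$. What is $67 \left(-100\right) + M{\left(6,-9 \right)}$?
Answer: $-6634$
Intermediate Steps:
$M{\left(w,q \right)} = q + q^{2} - w$ ($M{\left(w,q \right)} = \left(- w + q^{2}\right) + q = \left(q^{2} - w\right) + q = q + q^{2} - w$)
$67 \left(-100\right) + M{\left(6,-9 \right)} = 67 \left(-100\right) - \left(15 - 81\right) = -6700 - -66 = -6700 + 66 = -6634$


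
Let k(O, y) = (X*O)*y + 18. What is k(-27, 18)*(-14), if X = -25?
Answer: -170352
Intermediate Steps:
k(O, y) = 18 - 25*O*y (k(O, y) = (-25*O)*y + 18 = -25*O*y + 18 = 18 - 25*O*y)
k(-27, 18)*(-14) = (18 - 25*(-27)*18)*(-14) = (18 + 12150)*(-14) = 12168*(-14) = -170352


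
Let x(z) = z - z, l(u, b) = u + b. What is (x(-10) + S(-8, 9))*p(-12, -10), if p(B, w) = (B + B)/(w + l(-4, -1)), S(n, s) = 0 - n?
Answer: 64/5 ≈ 12.800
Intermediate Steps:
l(u, b) = b + u
S(n, s) = -n
x(z) = 0
p(B, w) = 2*B/(-5 + w) (p(B, w) = (B + B)/(w + (-1 - 4)) = (2*B)/(w - 5) = (2*B)/(-5 + w) = 2*B/(-5 + w))
(x(-10) + S(-8, 9))*p(-12, -10) = (0 - 1*(-8))*(2*(-12)/(-5 - 10)) = (0 + 8)*(2*(-12)/(-15)) = 8*(2*(-12)*(-1/15)) = 8*(8/5) = 64/5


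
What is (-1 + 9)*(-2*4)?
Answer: -64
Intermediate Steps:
(-1 + 9)*(-2*4) = 8*(-8) = -64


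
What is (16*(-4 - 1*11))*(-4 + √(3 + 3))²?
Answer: -5280 + 1920*√6 ≈ -576.98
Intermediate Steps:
(16*(-4 - 1*11))*(-4 + √(3 + 3))² = (16*(-4 - 11))*(-4 + √6)² = (16*(-15))*(-4 + √6)² = -240*(-4 + √6)²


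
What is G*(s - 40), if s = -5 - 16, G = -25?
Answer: 1525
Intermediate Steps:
s = -21
G*(s - 40) = -25*(-21 - 40) = -25*(-61) = 1525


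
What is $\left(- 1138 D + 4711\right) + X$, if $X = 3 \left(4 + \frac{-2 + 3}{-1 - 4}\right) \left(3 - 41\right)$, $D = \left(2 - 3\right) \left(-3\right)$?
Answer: $\frac{4319}{5} \approx 863.8$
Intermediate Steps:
$D = 3$ ($D = \left(-1\right) \left(-3\right) = 3$)
$X = - \frac{2166}{5}$ ($X = 3 \left(4 + 1 \frac{1}{-5}\right) \left(-38\right) = 3 \left(4 + 1 \left(- \frac{1}{5}\right)\right) \left(-38\right) = 3 \left(4 - \frac{1}{5}\right) \left(-38\right) = 3 \cdot \frac{19}{5} \left(-38\right) = \frac{57}{5} \left(-38\right) = - \frac{2166}{5} \approx -433.2$)
$\left(- 1138 D + 4711\right) + X = \left(\left(-1138\right) 3 + 4711\right) - \frac{2166}{5} = \left(-3414 + 4711\right) - \frac{2166}{5} = 1297 - \frac{2166}{5} = \frac{4319}{5}$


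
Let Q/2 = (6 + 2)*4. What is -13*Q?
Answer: -832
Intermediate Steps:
Q = 64 (Q = 2*((6 + 2)*4) = 2*(8*4) = 2*32 = 64)
-13*Q = -13*64 = -832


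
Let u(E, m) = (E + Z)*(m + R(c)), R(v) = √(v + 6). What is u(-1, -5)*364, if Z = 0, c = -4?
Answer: 1820 - 364*√2 ≈ 1305.2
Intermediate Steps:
R(v) = √(6 + v)
u(E, m) = E*(m + √2) (u(E, m) = (E + 0)*(m + √(6 - 4)) = E*(m + √2))
u(-1, -5)*364 = -(-5 + √2)*364 = (5 - √2)*364 = 1820 - 364*√2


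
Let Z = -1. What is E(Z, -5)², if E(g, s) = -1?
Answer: 1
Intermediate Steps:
E(Z, -5)² = (-1)² = 1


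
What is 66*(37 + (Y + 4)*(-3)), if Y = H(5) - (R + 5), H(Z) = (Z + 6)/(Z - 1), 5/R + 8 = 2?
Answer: 3861/2 ≈ 1930.5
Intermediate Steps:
R = -⅚ (R = 5/(-8 + 2) = 5/(-6) = 5*(-⅙) = -⅚ ≈ -0.83333)
H(Z) = (6 + Z)/(-1 + Z)
Y = -17/12 (Y = (6 + 5)/(-1 + 5) - (-⅚ + 5) = 11/4 - 1*25/6 = (¼)*11 - 25/6 = 11/4 - 25/6 = -17/12 ≈ -1.4167)
66*(37 + (Y + 4)*(-3)) = 66*(37 + (-17/12 + 4)*(-3)) = 66*(37 + (31/12)*(-3)) = 66*(37 - 31/4) = 66*(117/4) = 3861/2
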